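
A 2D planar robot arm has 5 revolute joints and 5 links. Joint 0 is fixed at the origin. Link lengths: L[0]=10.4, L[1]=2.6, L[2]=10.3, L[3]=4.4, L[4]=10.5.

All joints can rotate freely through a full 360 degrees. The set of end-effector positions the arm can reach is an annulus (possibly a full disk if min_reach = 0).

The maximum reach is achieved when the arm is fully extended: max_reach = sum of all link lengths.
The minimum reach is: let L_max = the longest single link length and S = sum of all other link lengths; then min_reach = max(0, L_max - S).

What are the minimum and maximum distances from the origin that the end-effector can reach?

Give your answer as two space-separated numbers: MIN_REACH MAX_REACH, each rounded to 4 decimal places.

Answer: 0.0000 38.2000

Derivation:
Link lengths: [10.4, 2.6, 10.3, 4.4, 10.5]
max_reach = 10.4 + 2.6 + 10.3 + 4.4 + 10.5 = 38.2
L_max = max([10.4, 2.6, 10.3, 4.4, 10.5]) = 10.5
S (sum of others) = 38.2 - 10.5 = 27.7
min_reach = max(0, 10.5 - 27.7) = max(0, -17.2) = 0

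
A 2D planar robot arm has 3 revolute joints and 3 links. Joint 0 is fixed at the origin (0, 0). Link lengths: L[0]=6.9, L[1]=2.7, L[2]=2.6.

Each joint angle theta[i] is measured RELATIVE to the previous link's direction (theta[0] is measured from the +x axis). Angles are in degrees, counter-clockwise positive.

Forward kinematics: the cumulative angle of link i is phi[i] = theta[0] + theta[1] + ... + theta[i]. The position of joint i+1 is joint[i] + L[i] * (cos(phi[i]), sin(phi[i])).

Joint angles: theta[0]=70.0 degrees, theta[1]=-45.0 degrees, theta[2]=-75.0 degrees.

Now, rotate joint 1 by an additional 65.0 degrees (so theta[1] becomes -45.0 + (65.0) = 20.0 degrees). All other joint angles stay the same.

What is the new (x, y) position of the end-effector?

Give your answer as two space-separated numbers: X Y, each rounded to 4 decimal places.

Answer: 4.8713 9.8568

Derivation:
joint[0] = (0.0000, 0.0000)  (base)
link 0: phi[0] = 70 = 70 deg
  cos(70 deg) = 0.3420, sin(70 deg) = 0.9397
  joint[1] = (0.0000, 0.0000) + 6.9 * (0.3420, 0.9397) = (0.0000 + 2.3599, 0.0000 + 6.4839) = (2.3599, 6.4839)
link 1: phi[1] = 70 + 20 = 90 deg
  cos(90 deg) = 0.0000, sin(90 deg) = 1.0000
  joint[2] = (2.3599, 6.4839) + 2.7 * (0.0000, 1.0000) = (2.3599 + 0.0000, 6.4839 + 2.7000) = (2.3599, 9.1839)
link 2: phi[2] = 70 + 20 + -75 = 15 deg
  cos(15 deg) = 0.9659, sin(15 deg) = 0.2588
  joint[3] = (2.3599, 9.1839) + 2.6 * (0.9659, 0.2588) = (2.3599 + 2.5114, 9.1839 + 0.6729) = (4.8713, 9.8568)
End effector: (4.8713, 9.8568)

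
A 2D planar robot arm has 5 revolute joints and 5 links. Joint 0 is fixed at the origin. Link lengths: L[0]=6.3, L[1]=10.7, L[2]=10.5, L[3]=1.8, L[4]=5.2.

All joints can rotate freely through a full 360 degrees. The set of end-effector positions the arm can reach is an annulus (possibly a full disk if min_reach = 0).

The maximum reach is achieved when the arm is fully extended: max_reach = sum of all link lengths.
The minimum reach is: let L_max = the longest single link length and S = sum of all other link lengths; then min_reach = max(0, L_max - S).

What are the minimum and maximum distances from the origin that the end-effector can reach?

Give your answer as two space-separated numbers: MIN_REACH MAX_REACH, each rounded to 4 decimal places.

Link lengths: [6.3, 10.7, 10.5, 1.8, 5.2]
max_reach = 6.3 + 10.7 + 10.5 + 1.8 + 5.2 = 34.5
L_max = max([6.3, 10.7, 10.5, 1.8, 5.2]) = 10.7
S (sum of others) = 34.5 - 10.7 = 23.8
min_reach = max(0, 10.7 - 23.8) = max(0, -13.1) = 0

Answer: 0.0000 34.5000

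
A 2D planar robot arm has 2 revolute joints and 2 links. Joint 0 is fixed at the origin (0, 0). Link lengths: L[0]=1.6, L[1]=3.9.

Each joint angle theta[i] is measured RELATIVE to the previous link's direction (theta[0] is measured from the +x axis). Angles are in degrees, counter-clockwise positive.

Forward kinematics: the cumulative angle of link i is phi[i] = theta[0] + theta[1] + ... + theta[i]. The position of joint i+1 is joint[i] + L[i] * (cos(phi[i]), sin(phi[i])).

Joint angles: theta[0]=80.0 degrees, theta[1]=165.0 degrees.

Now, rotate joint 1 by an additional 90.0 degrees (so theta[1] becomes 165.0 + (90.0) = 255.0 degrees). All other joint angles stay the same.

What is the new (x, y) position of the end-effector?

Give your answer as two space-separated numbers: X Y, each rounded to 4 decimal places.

joint[0] = (0.0000, 0.0000)  (base)
link 0: phi[0] = 80 = 80 deg
  cos(80 deg) = 0.1736, sin(80 deg) = 0.9848
  joint[1] = (0.0000, 0.0000) + 1.6 * (0.1736, 0.9848) = (0.0000 + 0.2778, 0.0000 + 1.5757) = (0.2778, 1.5757)
link 1: phi[1] = 80 + 255 = 335 deg
  cos(335 deg) = 0.9063, sin(335 deg) = -0.4226
  joint[2] = (0.2778, 1.5757) + 3.9 * (0.9063, -0.4226) = (0.2778 + 3.5346, 1.5757 + -1.6482) = (3.8124, -0.0725)
End effector: (3.8124, -0.0725)

Answer: 3.8124 -0.0725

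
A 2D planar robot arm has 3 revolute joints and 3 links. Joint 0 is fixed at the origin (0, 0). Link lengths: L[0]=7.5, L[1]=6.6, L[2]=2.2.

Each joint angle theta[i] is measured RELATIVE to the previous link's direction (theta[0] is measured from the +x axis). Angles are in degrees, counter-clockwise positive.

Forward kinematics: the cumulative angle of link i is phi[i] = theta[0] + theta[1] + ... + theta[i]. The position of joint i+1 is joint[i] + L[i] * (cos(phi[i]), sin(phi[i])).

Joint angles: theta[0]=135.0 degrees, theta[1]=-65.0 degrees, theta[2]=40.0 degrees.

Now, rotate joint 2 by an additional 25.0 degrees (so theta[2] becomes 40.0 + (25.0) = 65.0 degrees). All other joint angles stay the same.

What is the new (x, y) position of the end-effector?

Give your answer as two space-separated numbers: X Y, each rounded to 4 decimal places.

joint[0] = (0.0000, 0.0000)  (base)
link 0: phi[0] = 135 = 135 deg
  cos(135 deg) = -0.7071, sin(135 deg) = 0.7071
  joint[1] = (0.0000, 0.0000) + 7.5 * (-0.7071, 0.7071) = (0.0000 + -5.3033, 0.0000 + 5.3033) = (-5.3033, 5.3033)
link 1: phi[1] = 135 + -65 = 70 deg
  cos(70 deg) = 0.3420, sin(70 deg) = 0.9397
  joint[2] = (-5.3033, 5.3033) + 6.6 * (0.3420, 0.9397) = (-5.3033 + 2.2573, 5.3033 + 6.2020) = (-3.0460, 11.5053)
link 2: phi[2] = 135 + -65 + 65 = 135 deg
  cos(135 deg) = -0.7071, sin(135 deg) = 0.7071
  joint[3] = (-3.0460, 11.5053) + 2.2 * (-0.7071, 0.7071) = (-3.0460 + -1.5556, 11.5053 + 1.5556) = (-4.6016, 13.0609)
End effector: (-4.6016, 13.0609)

Answer: -4.6016 13.0609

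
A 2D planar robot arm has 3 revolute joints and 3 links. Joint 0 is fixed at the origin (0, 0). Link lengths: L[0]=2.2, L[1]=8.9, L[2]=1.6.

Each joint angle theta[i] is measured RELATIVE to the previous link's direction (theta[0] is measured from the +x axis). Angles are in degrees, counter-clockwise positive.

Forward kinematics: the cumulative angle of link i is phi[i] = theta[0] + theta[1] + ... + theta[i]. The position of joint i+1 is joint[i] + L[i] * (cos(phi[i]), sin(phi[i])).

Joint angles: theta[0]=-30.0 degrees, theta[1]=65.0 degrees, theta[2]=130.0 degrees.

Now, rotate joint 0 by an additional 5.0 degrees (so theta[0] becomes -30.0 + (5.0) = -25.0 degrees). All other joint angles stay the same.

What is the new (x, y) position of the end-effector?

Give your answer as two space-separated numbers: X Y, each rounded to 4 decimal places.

Answer: 7.2360 5.0689

Derivation:
joint[0] = (0.0000, 0.0000)  (base)
link 0: phi[0] = -25 = -25 deg
  cos(-25 deg) = 0.9063, sin(-25 deg) = -0.4226
  joint[1] = (0.0000, 0.0000) + 2.2 * (0.9063, -0.4226) = (0.0000 + 1.9939, 0.0000 + -0.9298) = (1.9939, -0.9298)
link 1: phi[1] = -25 + 65 = 40 deg
  cos(40 deg) = 0.7660, sin(40 deg) = 0.6428
  joint[2] = (1.9939, -0.9298) + 8.9 * (0.7660, 0.6428) = (1.9939 + 6.8178, -0.9298 + 5.7208) = (8.8117, 4.7910)
link 2: phi[2] = -25 + 65 + 130 = 170 deg
  cos(170 deg) = -0.9848, sin(170 deg) = 0.1736
  joint[3] = (8.8117, 4.7910) + 1.6 * (-0.9848, 0.1736) = (8.8117 + -1.5757, 4.7910 + 0.2778) = (7.2360, 5.0689)
End effector: (7.2360, 5.0689)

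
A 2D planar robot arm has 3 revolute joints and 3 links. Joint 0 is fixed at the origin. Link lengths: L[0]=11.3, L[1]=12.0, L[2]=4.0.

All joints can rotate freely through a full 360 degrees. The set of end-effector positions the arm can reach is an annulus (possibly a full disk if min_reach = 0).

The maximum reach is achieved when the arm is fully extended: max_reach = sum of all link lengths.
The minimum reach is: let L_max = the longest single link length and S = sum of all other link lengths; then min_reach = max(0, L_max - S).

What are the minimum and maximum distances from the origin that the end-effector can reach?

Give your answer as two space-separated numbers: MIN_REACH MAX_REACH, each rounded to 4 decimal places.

Link lengths: [11.3, 12.0, 4.0]
max_reach = 11.3 + 12 + 4 = 27.3
L_max = max([11.3, 12.0, 4.0]) = 12
S (sum of others) = 27.3 - 12 = 15.3
min_reach = max(0, 12 - 15.3) = max(0, -3.3) = 0

Answer: 0.0000 27.3000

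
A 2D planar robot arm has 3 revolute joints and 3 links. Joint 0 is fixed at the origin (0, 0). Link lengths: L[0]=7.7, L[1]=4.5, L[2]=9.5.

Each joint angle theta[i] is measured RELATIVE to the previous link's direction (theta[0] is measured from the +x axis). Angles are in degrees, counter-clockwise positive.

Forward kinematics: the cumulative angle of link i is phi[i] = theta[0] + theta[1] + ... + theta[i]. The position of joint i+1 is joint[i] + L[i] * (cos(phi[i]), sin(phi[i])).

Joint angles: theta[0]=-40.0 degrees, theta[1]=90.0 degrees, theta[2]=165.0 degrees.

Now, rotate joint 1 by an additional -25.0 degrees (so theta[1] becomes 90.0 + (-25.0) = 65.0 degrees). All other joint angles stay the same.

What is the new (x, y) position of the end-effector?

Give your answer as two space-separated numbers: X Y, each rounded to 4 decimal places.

joint[0] = (0.0000, 0.0000)  (base)
link 0: phi[0] = -40 = -40 deg
  cos(-40 deg) = 0.7660, sin(-40 deg) = -0.6428
  joint[1] = (0.0000, 0.0000) + 7.7 * (0.7660, -0.6428) = (0.0000 + 5.8985, 0.0000 + -4.9495) = (5.8985, -4.9495)
link 1: phi[1] = -40 + 65 = 25 deg
  cos(25 deg) = 0.9063, sin(25 deg) = 0.4226
  joint[2] = (5.8985, -4.9495) + 4.5 * (0.9063, 0.4226) = (5.8985 + 4.0784, -4.9495 + 1.9018) = (9.9769, -3.0477)
link 2: phi[2] = -40 + 65 + 165 = 190 deg
  cos(190 deg) = -0.9848, sin(190 deg) = -0.1736
  joint[3] = (9.9769, -3.0477) + 9.5 * (-0.9848, -0.1736) = (9.9769 + -9.3557, -3.0477 + -1.6497) = (0.6213, -4.6973)
End effector: (0.6213, -4.6973)

Answer: 0.6213 -4.6973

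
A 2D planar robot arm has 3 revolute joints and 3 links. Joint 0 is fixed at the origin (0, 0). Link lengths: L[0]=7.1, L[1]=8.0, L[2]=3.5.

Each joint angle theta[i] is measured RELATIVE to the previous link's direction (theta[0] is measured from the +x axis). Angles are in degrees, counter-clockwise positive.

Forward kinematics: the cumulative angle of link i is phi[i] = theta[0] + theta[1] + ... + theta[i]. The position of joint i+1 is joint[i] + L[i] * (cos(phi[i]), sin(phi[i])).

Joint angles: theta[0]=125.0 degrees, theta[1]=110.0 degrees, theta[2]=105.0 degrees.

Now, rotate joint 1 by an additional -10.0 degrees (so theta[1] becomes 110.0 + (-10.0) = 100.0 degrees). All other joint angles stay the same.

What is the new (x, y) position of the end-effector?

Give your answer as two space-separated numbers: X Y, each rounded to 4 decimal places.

joint[0] = (0.0000, 0.0000)  (base)
link 0: phi[0] = 125 = 125 deg
  cos(125 deg) = -0.5736, sin(125 deg) = 0.8192
  joint[1] = (0.0000, 0.0000) + 7.1 * (-0.5736, 0.8192) = (0.0000 + -4.0724, 0.0000 + 5.8160) = (-4.0724, 5.8160)
link 1: phi[1] = 125 + 100 = 225 deg
  cos(225 deg) = -0.7071, sin(225 deg) = -0.7071
  joint[2] = (-4.0724, 5.8160) + 8 * (-0.7071, -0.7071) = (-4.0724 + -5.6569, 5.8160 + -5.6569) = (-9.7292, 0.1591)
link 2: phi[2] = 125 + 100 + 105 = 330 deg
  cos(330 deg) = 0.8660, sin(330 deg) = -0.5000
  joint[3] = (-9.7292, 0.1591) + 3.5 * (0.8660, -0.5000) = (-9.7292 + 3.0311, 0.1591 + -1.7500) = (-6.6982, -1.5909)
End effector: (-6.6982, -1.5909)

Answer: -6.6982 -1.5909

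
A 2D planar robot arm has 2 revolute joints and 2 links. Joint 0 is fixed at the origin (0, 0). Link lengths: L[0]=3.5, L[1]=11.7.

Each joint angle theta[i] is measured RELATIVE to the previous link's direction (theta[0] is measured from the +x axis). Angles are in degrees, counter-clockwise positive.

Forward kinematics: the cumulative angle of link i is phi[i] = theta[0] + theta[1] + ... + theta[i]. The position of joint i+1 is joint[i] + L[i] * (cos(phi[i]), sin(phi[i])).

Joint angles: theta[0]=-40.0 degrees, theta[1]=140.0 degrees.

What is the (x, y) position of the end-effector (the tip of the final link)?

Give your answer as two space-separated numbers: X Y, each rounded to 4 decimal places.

Answer: 0.6495 9.2725

Derivation:
joint[0] = (0.0000, 0.0000)  (base)
link 0: phi[0] = -40 = -40 deg
  cos(-40 deg) = 0.7660, sin(-40 deg) = -0.6428
  joint[1] = (0.0000, 0.0000) + 3.5 * (0.7660, -0.6428) = (0.0000 + 2.6812, 0.0000 + -2.2498) = (2.6812, -2.2498)
link 1: phi[1] = -40 + 140 = 100 deg
  cos(100 deg) = -0.1736, sin(100 deg) = 0.9848
  joint[2] = (2.6812, -2.2498) + 11.7 * (-0.1736, 0.9848) = (2.6812 + -2.0317, -2.2498 + 11.5223) = (0.6495, 9.2725)
End effector: (0.6495, 9.2725)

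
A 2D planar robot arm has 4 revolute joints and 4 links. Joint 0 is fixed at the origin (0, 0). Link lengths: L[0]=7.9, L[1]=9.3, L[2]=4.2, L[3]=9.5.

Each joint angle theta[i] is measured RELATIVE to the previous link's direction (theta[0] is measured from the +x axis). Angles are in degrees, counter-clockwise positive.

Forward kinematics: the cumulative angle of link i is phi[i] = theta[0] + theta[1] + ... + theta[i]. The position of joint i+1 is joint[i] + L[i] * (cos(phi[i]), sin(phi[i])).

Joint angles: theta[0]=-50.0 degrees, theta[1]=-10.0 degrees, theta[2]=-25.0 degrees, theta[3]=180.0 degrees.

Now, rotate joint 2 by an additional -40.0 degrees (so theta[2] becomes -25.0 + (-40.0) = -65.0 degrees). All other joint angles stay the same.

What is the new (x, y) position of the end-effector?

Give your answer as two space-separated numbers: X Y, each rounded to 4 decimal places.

joint[0] = (0.0000, 0.0000)  (base)
link 0: phi[0] = -50 = -50 deg
  cos(-50 deg) = 0.6428, sin(-50 deg) = -0.7660
  joint[1] = (0.0000, 0.0000) + 7.9 * (0.6428, -0.7660) = (0.0000 + 5.0780, 0.0000 + -6.0518) = (5.0780, -6.0518)
link 1: phi[1] = -50 + -10 = -60 deg
  cos(-60 deg) = 0.5000, sin(-60 deg) = -0.8660
  joint[2] = (5.0780, -6.0518) + 9.3 * (0.5000, -0.8660) = (5.0780 + 4.6500, -6.0518 + -8.0540) = (9.7280, -14.1058)
link 2: phi[2] = -50 + -10 + -65 = -125 deg
  cos(-125 deg) = -0.5736, sin(-125 deg) = -0.8192
  joint[3] = (9.7280, -14.1058) + 4.2 * (-0.5736, -0.8192) = (9.7280 + -2.4090, -14.1058 + -3.4404) = (7.3190, -17.5462)
link 3: phi[3] = -50 + -10 + -65 + 180 = 55 deg
  cos(55 deg) = 0.5736, sin(55 deg) = 0.8192
  joint[4] = (7.3190, -17.5462) + 9.5 * (0.5736, 0.8192) = (7.3190 + 5.4490, -17.5462 + 7.7819) = (12.7680, -9.7643)
End effector: (12.7680, -9.7643)

Answer: 12.7680 -9.7643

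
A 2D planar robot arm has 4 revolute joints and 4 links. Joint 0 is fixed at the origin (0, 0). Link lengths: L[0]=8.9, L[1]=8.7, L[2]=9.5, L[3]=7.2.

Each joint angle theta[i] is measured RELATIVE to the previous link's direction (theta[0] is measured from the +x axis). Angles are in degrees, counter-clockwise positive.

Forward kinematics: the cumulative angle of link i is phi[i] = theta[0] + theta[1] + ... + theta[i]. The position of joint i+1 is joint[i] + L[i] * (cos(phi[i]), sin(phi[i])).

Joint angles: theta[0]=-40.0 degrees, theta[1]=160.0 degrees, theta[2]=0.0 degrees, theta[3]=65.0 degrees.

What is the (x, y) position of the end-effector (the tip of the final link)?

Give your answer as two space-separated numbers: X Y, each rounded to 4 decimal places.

Answer: -9.4548 9.4133

Derivation:
joint[0] = (0.0000, 0.0000)  (base)
link 0: phi[0] = -40 = -40 deg
  cos(-40 deg) = 0.7660, sin(-40 deg) = -0.6428
  joint[1] = (0.0000, 0.0000) + 8.9 * (0.7660, -0.6428) = (0.0000 + 6.8178, 0.0000 + -5.7208) = (6.8178, -5.7208)
link 1: phi[1] = -40 + 160 = 120 deg
  cos(120 deg) = -0.5000, sin(120 deg) = 0.8660
  joint[2] = (6.8178, -5.7208) + 8.7 * (-0.5000, 0.8660) = (6.8178 + -4.3500, -5.7208 + 7.5344) = (2.4678, 1.8136)
link 2: phi[2] = -40 + 160 + 0 = 120 deg
  cos(120 deg) = -0.5000, sin(120 deg) = 0.8660
  joint[3] = (2.4678, 1.8136) + 9.5 * (-0.5000, 0.8660) = (2.4678 + -4.7500, 1.8136 + 8.2272) = (-2.2822, 10.0409)
link 3: phi[3] = -40 + 160 + 0 + 65 = 185 deg
  cos(185 deg) = -0.9962, sin(185 deg) = -0.0872
  joint[4] = (-2.2822, 10.0409) + 7.2 * (-0.9962, -0.0872) = (-2.2822 + -7.1726, 10.0409 + -0.6275) = (-9.4548, 9.4133)
End effector: (-9.4548, 9.4133)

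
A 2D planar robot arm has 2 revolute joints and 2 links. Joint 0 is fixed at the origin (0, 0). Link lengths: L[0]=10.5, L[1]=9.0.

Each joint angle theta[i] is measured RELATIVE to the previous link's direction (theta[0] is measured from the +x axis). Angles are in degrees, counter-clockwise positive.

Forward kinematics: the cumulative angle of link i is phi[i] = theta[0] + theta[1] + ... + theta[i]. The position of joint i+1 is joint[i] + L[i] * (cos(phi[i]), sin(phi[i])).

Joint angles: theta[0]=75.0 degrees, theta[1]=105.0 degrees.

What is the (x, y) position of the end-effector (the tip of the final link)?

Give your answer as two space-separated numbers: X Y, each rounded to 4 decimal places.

joint[0] = (0.0000, 0.0000)  (base)
link 0: phi[0] = 75 = 75 deg
  cos(75 deg) = 0.2588, sin(75 deg) = 0.9659
  joint[1] = (0.0000, 0.0000) + 10.5 * (0.2588, 0.9659) = (0.0000 + 2.7176, 0.0000 + 10.1422) = (2.7176, 10.1422)
link 1: phi[1] = 75 + 105 = 180 deg
  cos(180 deg) = -1.0000, sin(180 deg) = 0.0000
  joint[2] = (2.7176, 10.1422) + 9 * (-1.0000, 0.0000) = (2.7176 + -9.0000, 10.1422 + 0.0000) = (-6.2824, 10.1422)
End effector: (-6.2824, 10.1422)

Answer: -6.2824 10.1422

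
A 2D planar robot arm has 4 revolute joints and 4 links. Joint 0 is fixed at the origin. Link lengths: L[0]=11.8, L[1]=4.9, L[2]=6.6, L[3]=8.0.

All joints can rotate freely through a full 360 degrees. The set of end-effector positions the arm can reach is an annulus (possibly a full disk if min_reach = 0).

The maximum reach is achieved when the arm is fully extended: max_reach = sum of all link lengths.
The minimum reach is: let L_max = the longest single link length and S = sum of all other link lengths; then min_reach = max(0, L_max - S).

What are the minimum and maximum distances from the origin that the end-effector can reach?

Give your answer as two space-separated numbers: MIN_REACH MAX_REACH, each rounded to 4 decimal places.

Link lengths: [11.8, 4.9, 6.6, 8.0]
max_reach = 11.8 + 4.9 + 6.6 + 8 = 31.3
L_max = max([11.8, 4.9, 6.6, 8.0]) = 11.8
S (sum of others) = 31.3 - 11.8 = 19.5
min_reach = max(0, 11.8 - 19.5) = max(0, -7.7) = 0

Answer: 0.0000 31.3000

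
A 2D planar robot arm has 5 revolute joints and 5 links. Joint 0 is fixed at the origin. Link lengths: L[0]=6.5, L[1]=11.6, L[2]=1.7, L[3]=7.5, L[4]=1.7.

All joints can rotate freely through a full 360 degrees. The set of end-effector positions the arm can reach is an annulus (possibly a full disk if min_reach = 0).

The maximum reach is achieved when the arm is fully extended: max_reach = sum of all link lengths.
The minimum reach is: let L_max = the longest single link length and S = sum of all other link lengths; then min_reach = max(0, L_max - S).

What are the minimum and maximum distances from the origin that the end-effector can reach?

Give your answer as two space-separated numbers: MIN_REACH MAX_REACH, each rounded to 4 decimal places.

Link lengths: [6.5, 11.6, 1.7, 7.5, 1.7]
max_reach = 6.5 + 11.6 + 1.7 + 7.5 + 1.7 = 29
L_max = max([6.5, 11.6, 1.7, 7.5, 1.7]) = 11.6
S (sum of others) = 29 - 11.6 = 17.4
min_reach = max(0, 11.6 - 17.4) = max(0, -5.8) = 0

Answer: 0.0000 29.0000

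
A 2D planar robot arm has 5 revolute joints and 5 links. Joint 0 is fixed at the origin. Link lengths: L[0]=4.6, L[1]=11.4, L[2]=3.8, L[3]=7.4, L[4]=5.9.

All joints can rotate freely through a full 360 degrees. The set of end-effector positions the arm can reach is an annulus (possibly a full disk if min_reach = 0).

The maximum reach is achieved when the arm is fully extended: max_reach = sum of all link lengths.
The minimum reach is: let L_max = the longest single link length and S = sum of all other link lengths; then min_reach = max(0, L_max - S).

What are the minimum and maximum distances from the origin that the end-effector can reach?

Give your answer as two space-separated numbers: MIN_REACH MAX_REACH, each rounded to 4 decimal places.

Answer: 0.0000 33.1000

Derivation:
Link lengths: [4.6, 11.4, 3.8, 7.4, 5.9]
max_reach = 4.6 + 11.4 + 3.8 + 7.4 + 5.9 = 33.1
L_max = max([4.6, 11.4, 3.8, 7.4, 5.9]) = 11.4
S (sum of others) = 33.1 - 11.4 = 21.7
min_reach = max(0, 11.4 - 21.7) = max(0, -10.3) = 0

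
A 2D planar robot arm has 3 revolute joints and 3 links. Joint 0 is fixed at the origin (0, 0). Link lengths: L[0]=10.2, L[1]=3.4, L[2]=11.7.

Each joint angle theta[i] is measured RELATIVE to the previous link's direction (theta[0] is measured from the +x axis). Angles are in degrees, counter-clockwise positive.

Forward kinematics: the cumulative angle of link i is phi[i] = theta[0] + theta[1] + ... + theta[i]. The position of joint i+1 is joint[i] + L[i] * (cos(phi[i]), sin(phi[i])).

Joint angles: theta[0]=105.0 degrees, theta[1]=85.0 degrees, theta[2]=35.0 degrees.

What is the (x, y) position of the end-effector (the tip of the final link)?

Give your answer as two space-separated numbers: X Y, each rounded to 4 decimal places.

joint[0] = (0.0000, 0.0000)  (base)
link 0: phi[0] = 105 = 105 deg
  cos(105 deg) = -0.2588, sin(105 deg) = 0.9659
  joint[1] = (0.0000, 0.0000) + 10.2 * (-0.2588, 0.9659) = (0.0000 + -2.6400, 0.0000 + 9.8524) = (-2.6400, 9.8524)
link 1: phi[1] = 105 + 85 = 190 deg
  cos(190 deg) = -0.9848, sin(190 deg) = -0.1736
  joint[2] = (-2.6400, 9.8524) + 3.4 * (-0.9848, -0.1736) = (-2.6400 + -3.3483, 9.8524 + -0.5904) = (-5.9883, 9.2620)
link 2: phi[2] = 105 + 85 + 35 = 225 deg
  cos(225 deg) = -0.7071, sin(225 deg) = -0.7071
  joint[3] = (-5.9883, 9.2620) + 11.7 * (-0.7071, -0.7071) = (-5.9883 + -8.2731, 9.2620 + -8.2731) = (-14.2614, 0.9889)
End effector: (-14.2614, 0.9889)

Answer: -14.2614 0.9889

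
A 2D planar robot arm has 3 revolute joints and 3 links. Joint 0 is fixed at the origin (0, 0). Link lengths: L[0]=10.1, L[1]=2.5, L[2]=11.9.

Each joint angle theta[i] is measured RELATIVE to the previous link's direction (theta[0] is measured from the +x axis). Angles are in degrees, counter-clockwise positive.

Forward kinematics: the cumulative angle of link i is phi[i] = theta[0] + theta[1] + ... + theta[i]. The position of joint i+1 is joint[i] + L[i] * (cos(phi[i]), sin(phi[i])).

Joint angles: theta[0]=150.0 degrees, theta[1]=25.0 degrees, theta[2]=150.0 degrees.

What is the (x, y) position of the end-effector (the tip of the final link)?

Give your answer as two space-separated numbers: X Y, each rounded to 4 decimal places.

Answer: -1.4894 -1.5577

Derivation:
joint[0] = (0.0000, 0.0000)  (base)
link 0: phi[0] = 150 = 150 deg
  cos(150 deg) = -0.8660, sin(150 deg) = 0.5000
  joint[1] = (0.0000, 0.0000) + 10.1 * (-0.8660, 0.5000) = (0.0000 + -8.7469, 0.0000 + 5.0500) = (-8.7469, 5.0500)
link 1: phi[1] = 150 + 25 = 175 deg
  cos(175 deg) = -0.9962, sin(175 deg) = 0.0872
  joint[2] = (-8.7469, 5.0500) + 2.5 * (-0.9962, 0.0872) = (-8.7469 + -2.4905, 5.0500 + 0.2179) = (-11.2373, 5.2679)
link 2: phi[2] = 150 + 25 + 150 = 325 deg
  cos(325 deg) = 0.8192, sin(325 deg) = -0.5736
  joint[3] = (-11.2373, 5.2679) + 11.9 * (0.8192, -0.5736) = (-11.2373 + 9.7479, 5.2679 + -6.8256) = (-1.4894, -1.5577)
End effector: (-1.4894, -1.5577)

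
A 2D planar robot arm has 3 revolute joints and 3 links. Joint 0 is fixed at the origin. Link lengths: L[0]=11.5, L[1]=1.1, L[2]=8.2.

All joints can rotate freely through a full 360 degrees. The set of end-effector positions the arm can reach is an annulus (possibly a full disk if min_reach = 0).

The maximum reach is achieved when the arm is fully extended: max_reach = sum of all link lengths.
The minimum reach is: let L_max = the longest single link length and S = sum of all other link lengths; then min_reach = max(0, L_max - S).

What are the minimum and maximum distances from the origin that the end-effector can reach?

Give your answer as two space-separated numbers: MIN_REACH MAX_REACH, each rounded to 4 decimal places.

Link lengths: [11.5, 1.1, 8.2]
max_reach = 11.5 + 1.1 + 8.2 = 20.8
L_max = max([11.5, 1.1, 8.2]) = 11.5
S (sum of others) = 20.8 - 11.5 = 9.3
min_reach = max(0, 11.5 - 9.3) = max(0, 2.2) = 2.2

Answer: 2.2000 20.8000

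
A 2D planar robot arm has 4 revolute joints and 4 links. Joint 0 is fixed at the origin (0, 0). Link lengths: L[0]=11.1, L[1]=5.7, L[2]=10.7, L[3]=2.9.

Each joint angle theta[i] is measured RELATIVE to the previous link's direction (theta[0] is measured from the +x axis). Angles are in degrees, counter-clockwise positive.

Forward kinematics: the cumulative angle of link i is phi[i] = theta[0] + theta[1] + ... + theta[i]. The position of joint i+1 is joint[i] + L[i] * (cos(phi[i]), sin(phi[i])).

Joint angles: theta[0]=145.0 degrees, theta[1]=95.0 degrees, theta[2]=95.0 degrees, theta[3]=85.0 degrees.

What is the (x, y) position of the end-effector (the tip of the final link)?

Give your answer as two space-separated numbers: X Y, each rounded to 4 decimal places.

joint[0] = (0.0000, 0.0000)  (base)
link 0: phi[0] = 145 = 145 deg
  cos(145 deg) = -0.8192, sin(145 deg) = 0.5736
  joint[1] = (0.0000, 0.0000) + 11.1 * (-0.8192, 0.5736) = (0.0000 + -9.0926, 0.0000 + 6.3667) = (-9.0926, 6.3667)
link 1: phi[1] = 145 + 95 = 240 deg
  cos(240 deg) = -0.5000, sin(240 deg) = -0.8660
  joint[2] = (-9.0926, 6.3667) + 5.7 * (-0.5000, -0.8660) = (-9.0926 + -2.8500, 6.3667 + -4.9363) = (-11.9426, 1.4304)
link 2: phi[2] = 145 + 95 + 95 = 335 deg
  cos(335 deg) = 0.9063, sin(335 deg) = -0.4226
  joint[3] = (-11.9426, 1.4304) + 10.7 * (0.9063, -0.4226) = (-11.9426 + 9.6975, 1.4304 + -4.5220) = (-2.2451, -3.0917)
link 3: phi[3] = 145 + 95 + 95 + 85 = 420 deg
  cos(420 deg) = 0.5000, sin(420 deg) = 0.8660
  joint[4] = (-2.2451, -3.0917) + 2.9 * (0.5000, 0.8660) = (-2.2451 + 1.4500, -3.0917 + 2.5115) = (-0.7951, -0.5802)
End effector: (-0.7951, -0.5802)

Answer: -0.7951 -0.5802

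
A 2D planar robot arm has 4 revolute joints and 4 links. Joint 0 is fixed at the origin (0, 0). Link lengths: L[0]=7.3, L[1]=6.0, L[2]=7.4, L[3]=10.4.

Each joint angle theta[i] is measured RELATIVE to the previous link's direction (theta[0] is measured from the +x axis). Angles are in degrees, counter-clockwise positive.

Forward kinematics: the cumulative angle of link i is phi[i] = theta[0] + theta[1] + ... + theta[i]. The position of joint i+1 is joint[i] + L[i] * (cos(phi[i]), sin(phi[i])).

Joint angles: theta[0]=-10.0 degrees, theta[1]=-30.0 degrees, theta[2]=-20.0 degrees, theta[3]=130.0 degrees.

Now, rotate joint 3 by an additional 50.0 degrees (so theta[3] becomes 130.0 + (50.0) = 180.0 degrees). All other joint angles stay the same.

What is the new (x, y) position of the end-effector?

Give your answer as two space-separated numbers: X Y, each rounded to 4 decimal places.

joint[0] = (0.0000, 0.0000)  (base)
link 0: phi[0] = -10 = -10 deg
  cos(-10 deg) = 0.9848, sin(-10 deg) = -0.1736
  joint[1] = (0.0000, 0.0000) + 7.3 * (0.9848, -0.1736) = (0.0000 + 7.1891, 0.0000 + -1.2676) = (7.1891, -1.2676)
link 1: phi[1] = -10 + -30 = -40 deg
  cos(-40 deg) = 0.7660, sin(-40 deg) = -0.6428
  joint[2] = (7.1891, -1.2676) + 6 * (0.7660, -0.6428) = (7.1891 + 4.5963, -1.2676 + -3.8567) = (11.7854, -5.1244)
link 2: phi[2] = -10 + -30 + -20 = -60 deg
  cos(-60 deg) = 0.5000, sin(-60 deg) = -0.8660
  joint[3] = (11.7854, -5.1244) + 7.4 * (0.5000, -0.8660) = (11.7854 + 3.7000, -5.1244 + -6.4086) = (15.4854, -11.5329)
link 3: phi[3] = -10 + -30 + -20 + 180 = 120 deg
  cos(120 deg) = -0.5000, sin(120 deg) = 0.8660
  joint[4] = (15.4854, -11.5329) + 10.4 * (-0.5000, 0.8660) = (15.4854 + -5.2000, -11.5329 + 9.0067) = (10.2854, -2.5263)
End effector: (10.2854, -2.5263)

Answer: 10.2854 -2.5263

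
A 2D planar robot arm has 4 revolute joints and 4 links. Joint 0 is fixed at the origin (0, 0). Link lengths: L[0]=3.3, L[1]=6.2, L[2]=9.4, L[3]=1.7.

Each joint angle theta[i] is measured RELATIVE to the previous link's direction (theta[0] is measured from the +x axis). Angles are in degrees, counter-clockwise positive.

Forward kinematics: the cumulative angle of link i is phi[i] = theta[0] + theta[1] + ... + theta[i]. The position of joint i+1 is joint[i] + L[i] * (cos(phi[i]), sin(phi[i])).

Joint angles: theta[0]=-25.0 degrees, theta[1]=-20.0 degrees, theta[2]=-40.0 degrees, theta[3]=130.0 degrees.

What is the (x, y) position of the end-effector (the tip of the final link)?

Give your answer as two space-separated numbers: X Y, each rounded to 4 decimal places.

joint[0] = (0.0000, 0.0000)  (base)
link 0: phi[0] = -25 = -25 deg
  cos(-25 deg) = 0.9063, sin(-25 deg) = -0.4226
  joint[1] = (0.0000, 0.0000) + 3.3 * (0.9063, -0.4226) = (0.0000 + 2.9908, 0.0000 + -1.3946) = (2.9908, -1.3946)
link 1: phi[1] = -25 + -20 = -45 deg
  cos(-45 deg) = 0.7071, sin(-45 deg) = -0.7071
  joint[2] = (2.9908, -1.3946) + 6.2 * (0.7071, -0.7071) = (2.9908 + 4.3841, -1.3946 + -4.3841) = (7.3749, -5.7787)
link 2: phi[2] = -25 + -20 + -40 = -85 deg
  cos(-85 deg) = 0.0872, sin(-85 deg) = -0.9962
  joint[3] = (7.3749, -5.7787) + 9.4 * (0.0872, -0.9962) = (7.3749 + 0.8193, -5.7787 + -9.3642) = (8.1941, -15.1429)
link 3: phi[3] = -25 + -20 + -40 + 130 = 45 deg
  cos(45 deg) = 0.7071, sin(45 deg) = 0.7071
  joint[4] = (8.1941, -15.1429) + 1.7 * (0.7071, 0.7071) = (8.1941 + 1.2021, -15.1429 + 1.2021) = (9.3962, -13.9409)
End effector: (9.3962, -13.9409)

Answer: 9.3962 -13.9409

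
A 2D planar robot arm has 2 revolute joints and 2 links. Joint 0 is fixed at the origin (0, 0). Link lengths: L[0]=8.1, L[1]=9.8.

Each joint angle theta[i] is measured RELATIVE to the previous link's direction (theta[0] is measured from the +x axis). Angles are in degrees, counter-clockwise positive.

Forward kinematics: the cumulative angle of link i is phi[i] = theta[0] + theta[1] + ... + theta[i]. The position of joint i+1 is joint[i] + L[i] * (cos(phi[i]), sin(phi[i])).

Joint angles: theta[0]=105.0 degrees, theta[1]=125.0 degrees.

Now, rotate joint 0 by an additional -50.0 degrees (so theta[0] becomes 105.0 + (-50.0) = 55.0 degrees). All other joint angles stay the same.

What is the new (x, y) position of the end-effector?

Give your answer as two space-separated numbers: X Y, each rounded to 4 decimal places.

joint[0] = (0.0000, 0.0000)  (base)
link 0: phi[0] = 55 = 55 deg
  cos(55 deg) = 0.5736, sin(55 deg) = 0.8192
  joint[1] = (0.0000, 0.0000) + 8.1 * (0.5736, 0.8192) = (0.0000 + 4.6460, 0.0000 + 6.6351) = (4.6460, 6.6351)
link 1: phi[1] = 55 + 125 = 180 deg
  cos(180 deg) = -1.0000, sin(180 deg) = 0.0000
  joint[2] = (4.6460, 6.6351) + 9.8 * (-1.0000, 0.0000) = (4.6460 + -9.8000, 6.6351 + 0.0000) = (-5.1540, 6.6351)
End effector: (-5.1540, 6.6351)

Answer: -5.1540 6.6351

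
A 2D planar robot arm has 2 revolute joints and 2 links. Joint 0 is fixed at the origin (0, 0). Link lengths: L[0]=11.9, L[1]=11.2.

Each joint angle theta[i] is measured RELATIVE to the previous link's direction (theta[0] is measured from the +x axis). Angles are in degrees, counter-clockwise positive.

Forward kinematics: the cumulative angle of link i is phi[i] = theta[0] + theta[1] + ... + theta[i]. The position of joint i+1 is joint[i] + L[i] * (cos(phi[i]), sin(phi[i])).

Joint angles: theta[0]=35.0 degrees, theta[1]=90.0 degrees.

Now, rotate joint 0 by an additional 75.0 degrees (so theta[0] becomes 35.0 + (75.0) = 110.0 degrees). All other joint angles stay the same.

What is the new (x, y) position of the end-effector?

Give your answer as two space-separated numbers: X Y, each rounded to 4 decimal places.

joint[0] = (0.0000, 0.0000)  (base)
link 0: phi[0] = 110 = 110 deg
  cos(110 deg) = -0.3420, sin(110 deg) = 0.9397
  joint[1] = (0.0000, 0.0000) + 11.9 * (-0.3420, 0.9397) = (0.0000 + -4.0700, 0.0000 + 11.1823) = (-4.0700, 11.1823)
link 1: phi[1] = 110 + 90 = 200 deg
  cos(200 deg) = -0.9397, sin(200 deg) = -0.3420
  joint[2] = (-4.0700, 11.1823) + 11.2 * (-0.9397, -0.3420) = (-4.0700 + -10.5246, 11.1823 + -3.8306) = (-14.5946, 7.3517)
End effector: (-14.5946, 7.3517)

Answer: -14.5946 7.3517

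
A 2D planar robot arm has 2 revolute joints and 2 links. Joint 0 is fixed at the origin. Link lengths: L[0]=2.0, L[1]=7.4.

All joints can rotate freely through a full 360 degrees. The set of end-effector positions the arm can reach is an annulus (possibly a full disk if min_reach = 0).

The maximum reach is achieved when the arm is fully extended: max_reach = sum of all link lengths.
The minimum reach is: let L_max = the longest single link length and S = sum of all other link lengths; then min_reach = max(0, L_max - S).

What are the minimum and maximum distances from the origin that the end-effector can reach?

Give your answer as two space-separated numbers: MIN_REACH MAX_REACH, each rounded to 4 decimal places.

Link lengths: [2.0, 7.4]
max_reach = 2 + 7.4 = 9.4
L_max = max([2.0, 7.4]) = 7.4
S (sum of others) = 9.4 - 7.4 = 2
min_reach = max(0, 7.4 - 2) = max(0, 5.4) = 5.4

Answer: 5.4000 9.4000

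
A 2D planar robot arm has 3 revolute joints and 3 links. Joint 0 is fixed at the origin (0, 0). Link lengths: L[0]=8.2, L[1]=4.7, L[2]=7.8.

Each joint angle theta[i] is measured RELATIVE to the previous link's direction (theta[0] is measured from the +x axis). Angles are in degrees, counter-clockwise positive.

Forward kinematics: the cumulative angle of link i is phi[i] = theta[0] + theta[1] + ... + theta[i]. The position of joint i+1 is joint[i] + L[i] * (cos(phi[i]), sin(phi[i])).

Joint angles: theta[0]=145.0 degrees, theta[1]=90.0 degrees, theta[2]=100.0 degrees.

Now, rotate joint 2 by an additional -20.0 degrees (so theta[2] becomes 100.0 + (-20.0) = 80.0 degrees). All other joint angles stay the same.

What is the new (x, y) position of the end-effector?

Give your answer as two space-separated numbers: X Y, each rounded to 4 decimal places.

Answer: -3.8974 -4.6621

Derivation:
joint[0] = (0.0000, 0.0000)  (base)
link 0: phi[0] = 145 = 145 deg
  cos(145 deg) = -0.8192, sin(145 deg) = 0.5736
  joint[1] = (0.0000, 0.0000) + 8.2 * (-0.8192, 0.5736) = (0.0000 + -6.7170, 0.0000 + 4.7033) = (-6.7170, 4.7033)
link 1: phi[1] = 145 + 90 = 235 deg
  cos(235 deg) = -0.5736, sin(235 deg) = -0.8192
  joint[2] = (-6.7170, 4.7033) + 4.7 * (-0.5736, -0.8192) = (-6.7170 + -2.6958, 4.7033 + -3.8500) = (-9.4129, 0.8533)
link 2: phi[2] = 145 + 90 + 80 = 315 deg
  cos(315 deg) = 0.7071, sin(315 deg) = -0.7071
  joint[3] = (-9.4129, 0.8533) + 7.8 * (0.7071, -0.7071) = (-9.4129 + 5.5154, 0.8533 + -5.5154) = (-3.8974, -4.6621)
End effector: (-3.8974, -4.6621)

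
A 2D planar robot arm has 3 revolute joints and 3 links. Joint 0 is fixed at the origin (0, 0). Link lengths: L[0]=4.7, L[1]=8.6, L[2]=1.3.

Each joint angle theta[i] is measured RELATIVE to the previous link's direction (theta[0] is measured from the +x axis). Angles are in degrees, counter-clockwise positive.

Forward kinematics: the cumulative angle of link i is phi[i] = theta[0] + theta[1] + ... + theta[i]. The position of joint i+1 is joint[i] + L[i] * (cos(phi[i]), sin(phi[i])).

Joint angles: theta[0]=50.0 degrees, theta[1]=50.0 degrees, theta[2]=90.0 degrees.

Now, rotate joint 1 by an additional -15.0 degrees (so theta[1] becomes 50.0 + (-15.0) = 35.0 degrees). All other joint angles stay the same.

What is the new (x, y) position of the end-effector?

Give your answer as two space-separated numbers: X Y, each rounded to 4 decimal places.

joint[0] = (0.0000, 0.0000)  (base)
link 0: phi[0] = 50 = 50 deg
  cos(50 deg) = 0.6428, sin(50 deg) = 0.7660
  joint[1] = (0.0000, 0.0000) + 4.7 * (0.6428, 0.7660) = (0.0000 + 3.0211, 0.0000 + 3.6004) = (3.0211, 3.6004)
link 1: phi[1] = 50 + 35 = 85 deg
  cos(85 deg) = 0.0872, sin(85 deg) = 0.9962
  joint[2] = (3.0211, 3.6004) + 8.6 * (0.0872, 0.9962) = (3.0211 + 0.7495, 3.6004 + 8.5673) = (3.7706, 12.1677)
link 2: phi[2] = 50 + 35 + 90 = 175 deg
  cos(175 deg) = -0.9962, sin(175 deg) = 0.0872
  joint[3] = (3.7706, 12.1677) + 1.3 * (-0.9962, 0.0872) = (3.7706 + -1.2951, 12.1677 + 0.1133) = (2.4756, 12.2810)
End effector: (2.4756, 12.2810)

Answer: 2.4756 12.2810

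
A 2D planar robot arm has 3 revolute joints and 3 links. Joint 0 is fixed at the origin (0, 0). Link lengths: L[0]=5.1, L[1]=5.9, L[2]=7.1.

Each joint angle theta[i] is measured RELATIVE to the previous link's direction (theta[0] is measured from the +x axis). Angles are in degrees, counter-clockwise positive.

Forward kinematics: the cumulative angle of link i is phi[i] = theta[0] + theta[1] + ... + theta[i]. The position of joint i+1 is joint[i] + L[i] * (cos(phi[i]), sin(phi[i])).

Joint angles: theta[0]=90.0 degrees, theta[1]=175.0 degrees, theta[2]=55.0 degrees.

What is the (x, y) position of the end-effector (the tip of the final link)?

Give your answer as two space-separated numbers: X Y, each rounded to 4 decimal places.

joint[0] = (0.0000, 0.0000)  (base)
link 0: phi[0] = 90 = 90 deg
  cos(90 deg) = 0.0000, sin(90 deg) = 1.0000
  joint[1] = (0.0000, 0.0000) + 5.1 * (0.0000, 1.0000) = (0.0000 + 0.0000, 0.0000 + 5.1000) = (0.0000, 5.1000)
link 1: phi[1] = 90 + 175 = 265 deg
  cos(265 deg) = -0.0872, sin(265 deg) = -0.9962
  joint[2] = (0.0000, 5.1000) + 5.9 * (-0.0872, -0.9962) = (0.0000 + -0.5142, 5.1000 + -5.8775) = (-0.5142, -0.7775)
link 2: phi[2] = 90 + 175 + 55 = 320 deg
  cos(320 deg) = 0.7660, sin(320 deg) = -0.6428
  joint[3] = (-0.5142, -0.7775) + 7.1 * (0.7660, -0.6428) = (-0.5142 + 5.4389, -0.7775 + -4.5638) = (4.9247, -5.3413)
End effector: (4.9247, -5.3413)

Answer: 4.9247 -5.3413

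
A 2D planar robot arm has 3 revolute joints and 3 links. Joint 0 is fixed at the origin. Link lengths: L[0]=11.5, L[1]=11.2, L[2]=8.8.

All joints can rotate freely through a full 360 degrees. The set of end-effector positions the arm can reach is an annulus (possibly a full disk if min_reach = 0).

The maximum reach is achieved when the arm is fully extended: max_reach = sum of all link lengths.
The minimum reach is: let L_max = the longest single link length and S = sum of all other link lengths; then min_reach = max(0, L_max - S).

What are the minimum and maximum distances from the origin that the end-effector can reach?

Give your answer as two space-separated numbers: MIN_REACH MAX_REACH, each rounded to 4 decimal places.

Link lengths: [11.5, 11.2, 8.8]
max_reach = 11.5 + 11.2 + 8.8 = 31.5
L_max = max([11.5, 11.2, 8.8]) = 11.5
S (sum of others) = 31.5 - 11.5 = 20
min_reach = max(0, 11.5 - 20) = max(0, -8.5) = 0

Answer: 0.0000 31.5000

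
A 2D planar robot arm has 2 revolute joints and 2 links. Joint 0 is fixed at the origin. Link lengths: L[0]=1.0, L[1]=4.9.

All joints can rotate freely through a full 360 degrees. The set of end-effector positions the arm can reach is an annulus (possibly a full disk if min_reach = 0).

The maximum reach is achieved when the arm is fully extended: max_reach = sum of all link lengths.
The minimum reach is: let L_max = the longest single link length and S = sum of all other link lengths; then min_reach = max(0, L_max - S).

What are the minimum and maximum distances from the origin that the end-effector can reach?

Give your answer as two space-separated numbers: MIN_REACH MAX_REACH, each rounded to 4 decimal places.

Link lengths: [1.0, 4.9]
max_reach = 1 + 4.9 = 5.9
L_max = max([1.0, 4.9]) = 4.9
S (sum of others) = 5.9 - 4.9 = 1
min_reach = max(0, 4.9 - 1) = max(0, 3.9) = 3.9

Answer: 3.9000 5.9000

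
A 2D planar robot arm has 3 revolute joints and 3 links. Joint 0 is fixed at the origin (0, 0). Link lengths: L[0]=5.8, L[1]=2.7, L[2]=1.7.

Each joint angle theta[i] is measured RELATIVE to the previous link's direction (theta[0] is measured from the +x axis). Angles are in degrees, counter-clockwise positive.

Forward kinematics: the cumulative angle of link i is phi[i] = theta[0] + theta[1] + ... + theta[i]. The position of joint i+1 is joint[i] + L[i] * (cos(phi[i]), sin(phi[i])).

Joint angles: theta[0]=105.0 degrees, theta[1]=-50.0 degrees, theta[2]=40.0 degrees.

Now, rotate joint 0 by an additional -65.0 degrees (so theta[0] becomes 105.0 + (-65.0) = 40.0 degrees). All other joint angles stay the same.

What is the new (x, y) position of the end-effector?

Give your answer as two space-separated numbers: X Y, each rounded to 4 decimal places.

joint[0] = (0.0000, 0.0000)  (base)
link 0: phi[0] = 40 = 40 deg
  cos(40 deg) = 0.7660, sin(40 deg) = 0.6428
  joint[1] = (0.0000, 0.0000) + 5.8 * (0.7660, 0.6428) = (0.0000 + 4.4431, 0.0000 + 3.7282) = (4.4431, 3.7282)
link 1: phi[1] = 40 + -50 = -10 deg
  cos(-10 deg) = 0.9848, sin(-10 deg) = -0.1736
  joint[2] = (4.4431, 3.7282) + 2.7 * (0.9848, -0.1736) = (4.4431 + 2.6590, 3.7282 + -0.4689) = (7.1020, 3.2593)
link 2: phi[2] = 40 + -50 + 40 = 30 deg
  cos(30 deg) = 0.8660, sin(30 deg) = 0.5000
  joint[3] = (7.1020, 3.2593) + 1.7 * (0.8660, 0.5000) = (7.1020 + 1.4722, 3.2593 + 0.8500) = (8.5743, 4.1093)
End effector: (8.5743, 4.1093)

Answer: 8.5743 4.1093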